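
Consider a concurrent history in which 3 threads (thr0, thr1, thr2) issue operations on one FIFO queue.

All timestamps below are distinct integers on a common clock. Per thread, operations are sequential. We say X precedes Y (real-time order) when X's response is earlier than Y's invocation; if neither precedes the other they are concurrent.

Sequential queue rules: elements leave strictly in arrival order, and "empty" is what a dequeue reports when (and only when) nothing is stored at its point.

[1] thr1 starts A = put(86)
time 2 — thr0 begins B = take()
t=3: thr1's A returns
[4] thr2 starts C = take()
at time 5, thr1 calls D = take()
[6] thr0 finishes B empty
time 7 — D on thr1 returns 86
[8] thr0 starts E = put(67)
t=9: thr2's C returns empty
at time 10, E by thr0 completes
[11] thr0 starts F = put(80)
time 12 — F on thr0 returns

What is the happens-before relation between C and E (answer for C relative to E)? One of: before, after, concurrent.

concurrent

C spans [4,9], E spans [8,10]
the intervals overlap in both directions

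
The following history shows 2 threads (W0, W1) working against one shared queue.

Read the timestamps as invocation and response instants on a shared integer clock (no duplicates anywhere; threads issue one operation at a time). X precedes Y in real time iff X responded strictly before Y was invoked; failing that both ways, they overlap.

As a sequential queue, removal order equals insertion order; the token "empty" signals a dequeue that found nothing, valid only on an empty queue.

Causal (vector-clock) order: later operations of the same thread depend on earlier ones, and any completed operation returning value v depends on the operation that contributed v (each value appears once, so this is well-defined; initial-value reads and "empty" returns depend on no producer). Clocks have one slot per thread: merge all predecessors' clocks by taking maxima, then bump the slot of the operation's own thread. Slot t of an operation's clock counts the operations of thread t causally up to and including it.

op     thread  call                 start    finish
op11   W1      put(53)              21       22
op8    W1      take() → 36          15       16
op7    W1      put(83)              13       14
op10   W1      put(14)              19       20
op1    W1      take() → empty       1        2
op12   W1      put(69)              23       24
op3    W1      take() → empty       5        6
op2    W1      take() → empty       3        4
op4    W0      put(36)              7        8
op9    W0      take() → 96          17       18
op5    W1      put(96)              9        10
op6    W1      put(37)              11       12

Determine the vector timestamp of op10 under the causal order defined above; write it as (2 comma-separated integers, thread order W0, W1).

root op op1, invoked 1: fresh clock plus W1's own tick → (0, 1)
root op op4, invoked 7: fresh clock plus W0's own tick → (1, 0)
invoked at 3, op2 merges VC(op1)=(0, 1) and bumps W1's slot → (0, 2)
invoked at 5, op3 merges VC(op2)=(0, 2) and bumps W1's slot → (0, 3)
invoked at 9, op5 merges VC(op3)=(0, 3) and bumps W1's slot → (0, 4)
invoked at 11, op6 merges VC(op5)=(0, 4) and bumps W1's slot → (0, 5)
invoked at 13, op7 merges VC(op6)=(0, 5) and bumps W1's slot → (0, 6)
invoked at 17, op9 merges VC(op4)=(1, 0), VC(op5)=(0, 4) and bumps W0's slot → (2, 4)
invoked at 15, op8 merges VC(op4)=(1, 0), VC(op7)=(0, 6) and bumps W1's slot → (1, 7)
invoked at 19, op10 merges VC(op8)=(1, 7) and bumps W1's slot → (1, 8)
invoked at 21, op11 merges VC(op10)=(1, 8) and bumps W1's slot → (1, 9)
invoked at 23, op12 merges VC(op11)=(1, 9) and bumps W1's slot → (1, 10)
target: VC(op10) = (1, 8)

(1, 8)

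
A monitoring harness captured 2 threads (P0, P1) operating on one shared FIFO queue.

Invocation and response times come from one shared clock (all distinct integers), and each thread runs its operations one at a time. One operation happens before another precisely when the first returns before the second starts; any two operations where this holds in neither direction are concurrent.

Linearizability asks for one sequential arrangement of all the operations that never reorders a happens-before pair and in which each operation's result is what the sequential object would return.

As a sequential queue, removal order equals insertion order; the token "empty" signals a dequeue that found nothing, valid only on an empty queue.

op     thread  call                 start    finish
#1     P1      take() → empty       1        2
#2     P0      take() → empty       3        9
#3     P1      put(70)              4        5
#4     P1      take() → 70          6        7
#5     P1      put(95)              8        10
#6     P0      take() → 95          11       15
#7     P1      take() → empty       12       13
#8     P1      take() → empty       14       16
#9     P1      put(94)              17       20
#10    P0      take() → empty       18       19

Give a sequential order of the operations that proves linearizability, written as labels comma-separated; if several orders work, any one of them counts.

#1, #2, #3, #4, #5, #6, #7, #8, #10, #9

after step 1 (#1 take() → empty): queue <>
after step 2 (#2 take() → empty): queue <>
after step 3 (#3 put(70)): queue <70>
after step 4 (#4 take() → 70): queue <>
after step 5 (#5 put(95)): queue <95>
after step 6 (#6 take() → 95): queue <>
after step 7 (#7 take() → empty): queue <>
after step 8 (#8 take() → empty): queue <>
after step 9 (#10 take() → empty): queue <>
after step 10 (#9 put(94)): queue <94>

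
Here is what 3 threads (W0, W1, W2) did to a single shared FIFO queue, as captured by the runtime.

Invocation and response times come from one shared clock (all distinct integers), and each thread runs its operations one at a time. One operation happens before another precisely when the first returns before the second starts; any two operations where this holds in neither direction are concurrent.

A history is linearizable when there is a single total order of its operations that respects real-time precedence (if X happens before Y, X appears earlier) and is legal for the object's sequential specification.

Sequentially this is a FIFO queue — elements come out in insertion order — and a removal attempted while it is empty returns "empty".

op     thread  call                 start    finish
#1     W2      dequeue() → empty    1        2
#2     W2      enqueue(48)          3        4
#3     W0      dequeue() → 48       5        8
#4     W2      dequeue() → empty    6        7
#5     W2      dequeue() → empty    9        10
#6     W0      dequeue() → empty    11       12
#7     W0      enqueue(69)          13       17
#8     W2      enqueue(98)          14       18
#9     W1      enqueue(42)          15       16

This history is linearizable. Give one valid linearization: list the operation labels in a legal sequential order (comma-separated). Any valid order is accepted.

1. #1 dequeue() → empty, leaving queue <>
2. #2 enqueue(48), leaving queue <48>
3. #3 dequeue() → 48, leaving queue <>
4. #4 dequeue() → empty, leaving queue <>
5. #5 dequeue() → empty, leaving queue <>
6. #6 dequeue() → empty, leaving queue <>
7. #7 enqueue(69), leaving queue <69>
8. #8 enqueue(98), leaving queue <69,98>
9. #9 enqueue(42), leaving queue <69,98,42>

#1, #2, #3, #4, #5, #6, #7, #8, #9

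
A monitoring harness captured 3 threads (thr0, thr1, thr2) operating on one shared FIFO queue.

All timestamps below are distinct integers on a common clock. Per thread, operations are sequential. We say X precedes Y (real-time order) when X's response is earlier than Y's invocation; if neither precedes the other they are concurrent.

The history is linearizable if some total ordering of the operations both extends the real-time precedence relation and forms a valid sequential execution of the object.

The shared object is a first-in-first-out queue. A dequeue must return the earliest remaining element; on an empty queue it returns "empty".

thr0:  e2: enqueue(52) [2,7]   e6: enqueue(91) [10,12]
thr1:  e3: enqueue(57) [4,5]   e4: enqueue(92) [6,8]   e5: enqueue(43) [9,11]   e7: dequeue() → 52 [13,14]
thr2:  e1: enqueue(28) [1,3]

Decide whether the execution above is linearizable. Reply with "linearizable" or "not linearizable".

a witness: e2, e1, e3, e4, e5, e6, e7
1. e2 enqueue(52), leaving queue <52>
2. e1 enqueue(28), leaving queue <52,28>
3. e3 enqueue(57), leaving queue <52,28,57>
4. e4 enqueue(92), leaving queue <52,28,57,92>
5. e5 enqueue(43), leaving queue <52,28,57,92,43>
6. e6 enqueue(91), leaving queue <52,28,57,92,43,91>
7. e7 dequeue() → 52, leaving queue <28,57,92,43,91>

linearizable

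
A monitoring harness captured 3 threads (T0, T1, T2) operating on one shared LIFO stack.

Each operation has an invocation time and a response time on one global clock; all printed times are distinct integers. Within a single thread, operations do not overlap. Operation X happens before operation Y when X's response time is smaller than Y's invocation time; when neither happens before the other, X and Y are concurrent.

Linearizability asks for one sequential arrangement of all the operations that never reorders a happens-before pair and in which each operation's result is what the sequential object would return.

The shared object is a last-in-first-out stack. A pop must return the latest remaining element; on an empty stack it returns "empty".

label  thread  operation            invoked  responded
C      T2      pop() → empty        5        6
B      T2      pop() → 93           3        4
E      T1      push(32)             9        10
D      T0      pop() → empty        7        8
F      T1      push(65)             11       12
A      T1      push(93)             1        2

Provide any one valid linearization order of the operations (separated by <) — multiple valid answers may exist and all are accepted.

A < B < C < D < E < F

1. A push(93), leaving stack <93>
2. B pop() → 93, leaving stack <>
3. C pop() → empty, leaving stack <>
4. D pop() → empty, leaving stack <>
5. E push(32), leaving stack <32>
6. F push(65), leaving stack <32,65>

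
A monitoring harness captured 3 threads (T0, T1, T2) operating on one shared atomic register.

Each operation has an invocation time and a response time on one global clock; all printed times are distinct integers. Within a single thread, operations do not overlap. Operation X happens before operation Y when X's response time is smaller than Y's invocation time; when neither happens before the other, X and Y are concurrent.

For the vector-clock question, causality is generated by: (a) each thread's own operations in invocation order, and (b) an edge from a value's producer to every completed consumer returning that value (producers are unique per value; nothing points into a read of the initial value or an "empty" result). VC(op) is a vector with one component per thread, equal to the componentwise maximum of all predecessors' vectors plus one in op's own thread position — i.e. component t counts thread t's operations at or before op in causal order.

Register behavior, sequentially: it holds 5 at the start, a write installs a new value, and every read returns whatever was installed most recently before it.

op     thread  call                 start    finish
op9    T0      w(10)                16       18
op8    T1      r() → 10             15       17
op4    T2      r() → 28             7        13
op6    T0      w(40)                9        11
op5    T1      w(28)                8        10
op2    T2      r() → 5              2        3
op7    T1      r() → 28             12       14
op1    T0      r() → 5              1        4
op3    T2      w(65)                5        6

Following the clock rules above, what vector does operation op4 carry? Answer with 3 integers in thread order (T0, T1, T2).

(0, 1, 3)

invoked at 2, op2 has no predecessors; its own T2 bump gives (0, 0, 1)
invoked at 8, op5 has no predecessors; its own T1 bump gives (0, 1, 0)
invoked at 1, op1 has no predecessors; its own T0 bump gives (1, 0, 0)
from VC(op2)=(0, 0, 1), op3 (invoked 5) maxes components and bumps T2 → (0, 0, 2)
from VC(op5)=(0, 1, 0), op7 (invoked 12) maxes components and bumps T1 → (0, 2, 0)
from VC(op1)=(1, 0, 0), op6 (invoked 9) maxes components and bumps T0 → (2, 0, 0)
from VC(op6)=(2, 0, 0), op9 (invoked 16) maxes components and bumps T0 → (3, 0, 0)
from VC(op3)=(0, 0, 2), VC(op5)=(0, 1, 0), op4 (invoked 7) maxes components and bumps T2 → (0, 1, 3)
from VC(op7)=(0, 2, 0), VC(op9)=(3, 0, 0), op8 (invoked 15) maxes components and bumps T1 → (3, 3, 0)
target: VC(op4) = (0, 1, 3)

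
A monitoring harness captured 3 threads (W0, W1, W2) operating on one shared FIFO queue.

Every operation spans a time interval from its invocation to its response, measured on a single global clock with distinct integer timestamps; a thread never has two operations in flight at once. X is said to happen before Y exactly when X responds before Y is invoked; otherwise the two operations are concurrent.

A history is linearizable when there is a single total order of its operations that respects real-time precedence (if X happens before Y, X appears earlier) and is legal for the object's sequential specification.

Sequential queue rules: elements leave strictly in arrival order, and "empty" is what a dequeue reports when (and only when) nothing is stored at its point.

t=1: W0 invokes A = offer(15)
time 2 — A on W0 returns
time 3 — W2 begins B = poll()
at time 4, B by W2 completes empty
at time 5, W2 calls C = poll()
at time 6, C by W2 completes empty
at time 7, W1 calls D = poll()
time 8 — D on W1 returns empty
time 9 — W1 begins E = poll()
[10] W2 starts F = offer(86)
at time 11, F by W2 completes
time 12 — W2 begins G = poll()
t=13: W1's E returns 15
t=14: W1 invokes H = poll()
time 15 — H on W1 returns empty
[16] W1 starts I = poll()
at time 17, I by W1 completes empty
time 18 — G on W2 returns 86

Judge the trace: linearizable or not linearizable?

the violation lands at event 4, B's response at time 4: events 1..3 linearize, events 1..4 do not
exhaustive check: the 2 completed FIFO queue ops admit one real-time order; illegal
for example A, B fails at step 2: B poll() → empty is not legal there

not linearizable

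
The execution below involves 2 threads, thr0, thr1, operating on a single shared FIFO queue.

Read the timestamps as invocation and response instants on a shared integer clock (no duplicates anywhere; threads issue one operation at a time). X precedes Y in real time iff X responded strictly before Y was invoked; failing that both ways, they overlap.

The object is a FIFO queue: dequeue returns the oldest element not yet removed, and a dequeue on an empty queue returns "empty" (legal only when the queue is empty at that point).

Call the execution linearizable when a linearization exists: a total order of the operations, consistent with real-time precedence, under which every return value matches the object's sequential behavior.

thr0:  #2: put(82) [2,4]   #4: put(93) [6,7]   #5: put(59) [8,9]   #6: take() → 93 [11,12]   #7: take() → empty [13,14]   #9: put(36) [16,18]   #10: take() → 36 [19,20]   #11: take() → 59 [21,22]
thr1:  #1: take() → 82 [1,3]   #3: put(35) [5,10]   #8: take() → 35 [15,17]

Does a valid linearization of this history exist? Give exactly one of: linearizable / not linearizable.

not linearizable

already the first 14 events (up to #7's response at time 14) admit no linearization; the first 13 still do
real-time-consistent orders of the 7 completed operations: 6 — all fail the FIFO queue replay
for example #1, #2, #3, #4, #5, #6, #7 fails at step 1: #1 take() → 82 is not legal there
for example #1, #2, #4, #3, #5, #6, #7 fails at step 1: #1 take() → 82 is not legal there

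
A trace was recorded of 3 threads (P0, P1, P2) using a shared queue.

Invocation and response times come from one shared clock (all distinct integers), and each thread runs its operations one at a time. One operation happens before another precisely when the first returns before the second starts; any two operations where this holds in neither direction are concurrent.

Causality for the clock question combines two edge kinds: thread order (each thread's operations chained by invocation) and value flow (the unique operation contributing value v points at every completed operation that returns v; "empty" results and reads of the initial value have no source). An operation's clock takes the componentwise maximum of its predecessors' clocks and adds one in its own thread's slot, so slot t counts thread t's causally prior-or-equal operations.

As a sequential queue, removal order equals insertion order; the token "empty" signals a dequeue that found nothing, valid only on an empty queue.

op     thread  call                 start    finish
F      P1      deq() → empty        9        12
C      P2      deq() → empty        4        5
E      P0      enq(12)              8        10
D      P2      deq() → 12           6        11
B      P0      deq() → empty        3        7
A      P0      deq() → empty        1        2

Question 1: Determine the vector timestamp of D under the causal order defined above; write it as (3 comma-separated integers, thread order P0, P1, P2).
invoked at 4, C has no predecessors; its own P2 bump gives (0, 0, 1)
invoked at 9, F has no predecessors; its own P1 bump gives (0, 1, 0)
invoked at 1, A has no predecessors; its own P0 bump gives (1, 0, 0)
from VC(A)=(1, 0, 0), B (invoked 3) maxes components and bumps P0 → (2, 0, 0)
from VC(B)=(2, 0, 0), E (invoked 8) maxes components and bumps P0 → (3, 0, 0)
from VC(C)=(0, 0, 1), VC(E)=(3, 0, 0), D (invoked 6) maxes components and bumps P2 → (3, 0, 2)
target: VC(D) = (3, 0, 2)

(3, 0, 2)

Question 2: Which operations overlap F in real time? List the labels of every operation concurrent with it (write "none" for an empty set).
F spans [9,12]; an op avoiding the whole window 9..12 is ordered, any other is concurrent
A [1,2]: before
B [3,7]: before
C [4,5]: before
D [6,11]: concurrent
E [8,10]: concurrent

D, E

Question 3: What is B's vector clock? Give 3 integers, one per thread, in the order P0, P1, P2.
no predecessors for C (invoked 4): P2 increments from zero → (0, 0, 1)
no predecessors for F (invoked 9): P1 increments from zero → (0, 1, 0)
no predecessors for A (invoked 1): P0 increments from zero → (1, 0, 0)
merge at B (invoked 3): VC(A)=(1, 0, 0), own-thread bump on P0 → (2, 0, 0)
merge at E (invoked 8): VC(B)=(2, 0, 0), own-thread bump on P0 → (3, 0, 0)
merge at D (invoked 6): VC(C)=(0, 0, 1), VC(E)=(3, 0, 0), own-thread bump on P2 → (3, 0, 2)
target: VC(B) = (2, 0, 0)

(2, 0, 0)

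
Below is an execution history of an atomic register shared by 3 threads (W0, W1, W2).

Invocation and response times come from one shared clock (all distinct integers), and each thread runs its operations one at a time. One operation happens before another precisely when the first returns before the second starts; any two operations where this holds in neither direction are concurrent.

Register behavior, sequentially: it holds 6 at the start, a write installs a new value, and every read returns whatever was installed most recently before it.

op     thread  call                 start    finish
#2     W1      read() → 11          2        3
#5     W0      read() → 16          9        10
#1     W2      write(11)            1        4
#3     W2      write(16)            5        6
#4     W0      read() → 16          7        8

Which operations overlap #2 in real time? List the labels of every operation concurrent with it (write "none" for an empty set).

#2 spans [2,3]: anything still running between times 2 and 3 counts as concurrent
#1 [1,4]: concurrent
#3 [5,6]: after
#4 [7,8]: after
#5 [9,10]: after

#1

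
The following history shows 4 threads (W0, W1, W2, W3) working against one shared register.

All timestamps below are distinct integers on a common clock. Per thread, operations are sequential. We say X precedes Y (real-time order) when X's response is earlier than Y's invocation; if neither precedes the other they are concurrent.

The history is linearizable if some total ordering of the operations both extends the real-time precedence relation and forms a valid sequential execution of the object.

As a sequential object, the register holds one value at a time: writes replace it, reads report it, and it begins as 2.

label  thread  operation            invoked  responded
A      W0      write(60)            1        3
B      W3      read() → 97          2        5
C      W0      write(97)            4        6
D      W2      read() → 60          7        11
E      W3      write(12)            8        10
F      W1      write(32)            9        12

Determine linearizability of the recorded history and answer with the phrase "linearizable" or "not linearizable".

events 1..10 are fine; event 11 — the response of D at time 11 — makes the prefix non-linearizable
checked exhaustively: 6 real-time-consistent orders of 5 completed operations, zero legal register replays
no completion choice of the 1 pending operation (F) rescues it — every subset was tried
for example A, B, C, D, E (pending dropped) fails at step 2: B read() → 97 is not legal there
for example A, B, C, E, D (pending dropped) fails at step 2: B read() → 97 is not legal there

not linearizable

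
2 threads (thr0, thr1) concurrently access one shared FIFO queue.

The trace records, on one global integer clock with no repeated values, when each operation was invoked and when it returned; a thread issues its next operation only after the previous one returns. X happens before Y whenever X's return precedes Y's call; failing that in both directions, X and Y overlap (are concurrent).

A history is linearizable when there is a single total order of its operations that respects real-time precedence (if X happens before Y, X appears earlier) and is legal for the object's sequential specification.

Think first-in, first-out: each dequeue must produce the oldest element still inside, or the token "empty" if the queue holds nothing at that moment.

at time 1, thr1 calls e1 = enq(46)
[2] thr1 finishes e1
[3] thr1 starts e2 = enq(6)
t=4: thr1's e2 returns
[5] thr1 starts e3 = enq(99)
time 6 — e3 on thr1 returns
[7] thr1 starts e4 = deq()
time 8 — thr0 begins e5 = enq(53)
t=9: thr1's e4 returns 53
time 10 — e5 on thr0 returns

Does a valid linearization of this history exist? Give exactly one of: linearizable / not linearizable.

the violation lands at event 9, e4's response at time 9: events 1..8 linearize, events 1..9 do not
the completed operations (4 total) allow one real-time order; the FIFO queue replay rejects it
completion choices over the 1 pending operation (e5) were checked; none helps
sample order e1, e2, e3, e4 (pending dropped) stalls at step 4 — e4 deq() → 53 has no legal effect

not linearizable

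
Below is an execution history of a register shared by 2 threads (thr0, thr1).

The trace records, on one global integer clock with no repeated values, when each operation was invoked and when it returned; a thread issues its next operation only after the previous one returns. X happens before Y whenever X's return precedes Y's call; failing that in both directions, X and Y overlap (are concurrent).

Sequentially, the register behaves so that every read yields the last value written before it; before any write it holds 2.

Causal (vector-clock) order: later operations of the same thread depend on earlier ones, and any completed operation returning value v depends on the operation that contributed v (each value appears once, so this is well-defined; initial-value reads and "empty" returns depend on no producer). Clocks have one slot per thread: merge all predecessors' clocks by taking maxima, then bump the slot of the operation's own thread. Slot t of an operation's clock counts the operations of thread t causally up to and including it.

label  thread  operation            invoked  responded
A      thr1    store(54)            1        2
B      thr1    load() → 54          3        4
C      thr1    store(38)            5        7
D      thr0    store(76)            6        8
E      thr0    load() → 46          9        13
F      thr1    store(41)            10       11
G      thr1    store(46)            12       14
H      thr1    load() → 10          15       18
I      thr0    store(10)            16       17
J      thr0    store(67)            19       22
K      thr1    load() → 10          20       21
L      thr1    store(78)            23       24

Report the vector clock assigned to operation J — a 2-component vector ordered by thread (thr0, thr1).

invoked at 1, A has no predecessors; its own thr1 bump gives (0, 1)
invoked at 6, D has no predecessors; its own thr0 bump gives (1, 0)
merge at B (invoked 3): VC(A)=(0, 1), own-thread bump on thr1 → (0, 2)
merge at C (invoked 5): VC(B)=(0, 2), own-thread bump on thr1 → (0, 3)
merge at F (invoked 10): VC(C)=(0, 3), own-thread bump on thr1 → (0, 4)
merge at G (invoked 12): VC(F)=(0, 4), own-thread bump on thr1 → (0, 5)
merge at E (invoked 9): VC(D)=(1, 0), VC(G)=(0, 5), own-thread bump on thr0 → (2, 5)
merge at I (invoked 16): VC(E)=(2, 5), own-thread bump on thr0 → (3, 5)
merge at H (invoked 15): VC(G)=(0, 5), VC(I)=(3, 5), own-thread bump on thr1 → (3, 6)
merge at J (invoked 19): VC(I)=(3, 5), own-thread bump on thr0 → (4, 5)
merge at K (invoked 20): VC(H)=(3, 6), VC(I)=(3, 5), own-thread bump on thr1 → (3, 7)
merge at L (invoked 23): VC(K)=(3, 7), own-thread bump on thr1 → (3, 8)
target: VC(J) = (4, 5)

(4, 5)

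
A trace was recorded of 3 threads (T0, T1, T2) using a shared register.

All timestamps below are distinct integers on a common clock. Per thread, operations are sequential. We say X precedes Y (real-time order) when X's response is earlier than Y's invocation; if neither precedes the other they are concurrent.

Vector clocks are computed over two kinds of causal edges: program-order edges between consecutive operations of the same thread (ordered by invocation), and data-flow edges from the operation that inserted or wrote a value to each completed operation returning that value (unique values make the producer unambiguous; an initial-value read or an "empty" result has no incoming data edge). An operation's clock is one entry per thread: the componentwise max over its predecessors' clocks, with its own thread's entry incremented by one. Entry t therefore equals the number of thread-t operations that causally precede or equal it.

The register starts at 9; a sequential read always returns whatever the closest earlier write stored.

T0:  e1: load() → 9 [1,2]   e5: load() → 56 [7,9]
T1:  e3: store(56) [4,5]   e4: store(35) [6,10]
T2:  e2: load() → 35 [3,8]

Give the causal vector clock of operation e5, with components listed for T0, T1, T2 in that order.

invoked at 4, e3 has no predecessors; its own T1 bump gives (0, 1, 0)
invoked at 1, e1 has no predecessors; its own T0 bump gives (1, 0, 0)
merge at e4 (invoked 6): VC(e3)=(0, 1, 0), own-thread bump on T1 → (0, 2, 0)
merge at e2 (invoked 3): VC(e4)=(0, 2, 0), own-thread bump on T2 → (0, 2, 1)
merge at e5 (invoked 7): VC(e1)=(1, 0, 0), VC(e3)=(0, 1, 0), own-thread bump on T0 → (2, 1, 0)
target: VC(e5) = (2, 1, 0)

(2, 1, 0)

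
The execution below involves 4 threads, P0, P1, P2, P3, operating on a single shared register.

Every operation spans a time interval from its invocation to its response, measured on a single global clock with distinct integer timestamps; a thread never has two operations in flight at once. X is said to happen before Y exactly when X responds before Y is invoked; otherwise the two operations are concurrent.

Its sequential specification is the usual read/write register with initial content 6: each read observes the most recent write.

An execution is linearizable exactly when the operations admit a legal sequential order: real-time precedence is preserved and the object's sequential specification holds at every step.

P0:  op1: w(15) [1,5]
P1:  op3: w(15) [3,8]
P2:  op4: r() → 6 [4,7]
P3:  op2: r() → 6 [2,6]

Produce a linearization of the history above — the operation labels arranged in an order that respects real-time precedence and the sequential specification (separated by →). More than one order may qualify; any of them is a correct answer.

op2 → op4 → op1 → op3

after step 1 (op2 r() → 6): value 6
after step 2 (op4 r() → 6): value 6
after step 3 (op1 w(15)): value 15
after step 4 (op3 w(15)): value 15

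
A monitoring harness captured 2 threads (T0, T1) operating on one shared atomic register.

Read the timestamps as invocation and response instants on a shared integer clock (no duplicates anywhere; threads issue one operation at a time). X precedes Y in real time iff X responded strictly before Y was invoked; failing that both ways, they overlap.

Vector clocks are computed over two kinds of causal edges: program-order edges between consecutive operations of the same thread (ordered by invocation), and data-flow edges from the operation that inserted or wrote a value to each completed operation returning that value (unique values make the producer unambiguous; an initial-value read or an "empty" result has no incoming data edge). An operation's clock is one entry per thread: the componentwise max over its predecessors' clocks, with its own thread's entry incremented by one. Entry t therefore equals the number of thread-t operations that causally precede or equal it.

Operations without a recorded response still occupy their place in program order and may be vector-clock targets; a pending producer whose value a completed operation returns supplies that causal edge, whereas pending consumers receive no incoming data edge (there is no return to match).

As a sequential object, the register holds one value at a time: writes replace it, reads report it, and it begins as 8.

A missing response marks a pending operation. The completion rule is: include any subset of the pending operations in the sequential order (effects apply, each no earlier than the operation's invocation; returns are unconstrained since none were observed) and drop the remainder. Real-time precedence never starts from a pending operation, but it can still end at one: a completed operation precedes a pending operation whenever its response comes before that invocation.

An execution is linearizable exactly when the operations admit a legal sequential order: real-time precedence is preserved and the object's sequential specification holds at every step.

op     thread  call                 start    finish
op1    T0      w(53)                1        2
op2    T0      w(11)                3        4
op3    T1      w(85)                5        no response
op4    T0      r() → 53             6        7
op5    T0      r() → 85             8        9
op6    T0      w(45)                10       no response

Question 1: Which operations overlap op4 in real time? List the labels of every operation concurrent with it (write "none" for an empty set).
Answer: op3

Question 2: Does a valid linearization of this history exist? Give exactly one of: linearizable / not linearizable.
through event 6 a valid linearization exists; event 7 (op4 responding at time 7) ends that
the completed operations (3 total) allow one real-time order; the atomic register replay rejects it
including or dropping the 1 pending operation (op3) in any combination fails
one such order, op1, op2, op4 (pending dropped), breaks at step 3 where op4 r() → 53 is illegal

not linearizable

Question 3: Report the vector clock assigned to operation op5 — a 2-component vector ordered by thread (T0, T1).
Answer: (4, 1)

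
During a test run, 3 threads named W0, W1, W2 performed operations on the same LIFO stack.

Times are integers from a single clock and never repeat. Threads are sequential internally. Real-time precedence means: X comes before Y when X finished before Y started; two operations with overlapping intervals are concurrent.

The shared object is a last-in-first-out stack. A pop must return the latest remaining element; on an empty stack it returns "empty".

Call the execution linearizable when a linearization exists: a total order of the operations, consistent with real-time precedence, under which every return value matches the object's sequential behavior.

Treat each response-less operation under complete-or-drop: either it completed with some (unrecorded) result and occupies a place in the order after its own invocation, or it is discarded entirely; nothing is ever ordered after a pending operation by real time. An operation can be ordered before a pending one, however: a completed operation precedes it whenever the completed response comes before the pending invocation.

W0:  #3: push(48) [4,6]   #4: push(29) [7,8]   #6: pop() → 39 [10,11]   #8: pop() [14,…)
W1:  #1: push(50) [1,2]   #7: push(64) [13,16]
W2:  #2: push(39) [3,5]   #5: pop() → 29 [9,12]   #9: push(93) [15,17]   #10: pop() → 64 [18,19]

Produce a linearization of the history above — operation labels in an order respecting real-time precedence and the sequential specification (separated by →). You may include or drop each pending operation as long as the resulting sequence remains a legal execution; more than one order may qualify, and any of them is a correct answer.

#1 → #3 → #2 → #4 → #5 → #6 → #7 → #9 → #8 → #10

1. #1 push(50), leaving stack <50>
2. #3 push(48), leaving stack <50,48>
3. #2 push(39), leaving stack <50,48,39>
4. #4 push(29), leaving stack <50,48,39,29>
5. #5 pop() → 29, leaving stack <50,48,39>
6. #6 pop() → 39, leaving stack <50,48>
7. #7 push(64), leaving stack <50,48,64>
8. #9 push(93), leaving stack <50,48,64,93>
9. #8 pop() (pending, included), leaving stack <50,48,64>
10. #10 pop() → 64, leaving stack <50,48>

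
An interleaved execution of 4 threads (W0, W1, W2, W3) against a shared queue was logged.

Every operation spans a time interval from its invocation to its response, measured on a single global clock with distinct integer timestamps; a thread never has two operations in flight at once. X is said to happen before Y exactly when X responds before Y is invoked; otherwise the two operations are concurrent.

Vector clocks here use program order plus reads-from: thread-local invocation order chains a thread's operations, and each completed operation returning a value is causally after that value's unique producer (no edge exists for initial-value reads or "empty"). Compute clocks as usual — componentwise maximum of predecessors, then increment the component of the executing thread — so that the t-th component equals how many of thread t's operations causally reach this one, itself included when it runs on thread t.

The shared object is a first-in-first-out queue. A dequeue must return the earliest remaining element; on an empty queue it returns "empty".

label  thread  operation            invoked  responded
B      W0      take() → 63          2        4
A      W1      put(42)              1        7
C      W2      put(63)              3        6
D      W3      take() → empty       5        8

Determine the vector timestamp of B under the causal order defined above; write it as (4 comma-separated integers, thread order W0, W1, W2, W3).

(1, 0, 1, 0)

root op D, invoked 5: fresh clock plus W3's own tick → (0, 0, 0, 1)
root op C, invoked 3: fresh clock plus W2's own tick → (0, 0, 1, 0)
root op A, invoked 1: fresh clock plus W1's own tick → (0, 1, 0, 0)
from VC(C)=(0, 0, 1, 0), B (invoked 2) maxes components and bumps W0 → (1, 0, 1, 0)
target: VC(B) = (1, 0, 1, 0)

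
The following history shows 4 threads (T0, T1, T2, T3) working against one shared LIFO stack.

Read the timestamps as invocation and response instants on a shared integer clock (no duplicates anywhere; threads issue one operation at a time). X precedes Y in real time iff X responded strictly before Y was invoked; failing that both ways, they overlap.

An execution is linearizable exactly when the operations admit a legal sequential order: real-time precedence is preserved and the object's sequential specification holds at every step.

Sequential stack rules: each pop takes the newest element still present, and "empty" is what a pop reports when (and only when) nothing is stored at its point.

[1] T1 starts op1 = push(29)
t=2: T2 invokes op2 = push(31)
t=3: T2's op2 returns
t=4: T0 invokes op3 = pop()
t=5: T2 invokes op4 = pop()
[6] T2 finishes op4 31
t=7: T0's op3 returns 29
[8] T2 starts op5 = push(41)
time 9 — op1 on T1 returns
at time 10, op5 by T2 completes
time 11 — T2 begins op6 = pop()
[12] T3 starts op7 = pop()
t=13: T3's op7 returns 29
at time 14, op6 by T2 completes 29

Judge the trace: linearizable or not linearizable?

through event 12 a valid linearization exists; event 13 (op7 responding at time 13) ends that
6 completed operations, 10 real-time-consistent orders — every LIFO stack replay fails
no escape via the 1 pending operation (op6): every completion choice fails
e.g. op1, op2, op3, op4, op5, op7 (pending dropped): illegal at step 3, since op3 pop() → 29 cannot apply there
e.g. op1, op2, op4, op3, op5, op7 (pending dropped): illegal at step 6, since op7 pop() → 29 cannot apply there

not linearizable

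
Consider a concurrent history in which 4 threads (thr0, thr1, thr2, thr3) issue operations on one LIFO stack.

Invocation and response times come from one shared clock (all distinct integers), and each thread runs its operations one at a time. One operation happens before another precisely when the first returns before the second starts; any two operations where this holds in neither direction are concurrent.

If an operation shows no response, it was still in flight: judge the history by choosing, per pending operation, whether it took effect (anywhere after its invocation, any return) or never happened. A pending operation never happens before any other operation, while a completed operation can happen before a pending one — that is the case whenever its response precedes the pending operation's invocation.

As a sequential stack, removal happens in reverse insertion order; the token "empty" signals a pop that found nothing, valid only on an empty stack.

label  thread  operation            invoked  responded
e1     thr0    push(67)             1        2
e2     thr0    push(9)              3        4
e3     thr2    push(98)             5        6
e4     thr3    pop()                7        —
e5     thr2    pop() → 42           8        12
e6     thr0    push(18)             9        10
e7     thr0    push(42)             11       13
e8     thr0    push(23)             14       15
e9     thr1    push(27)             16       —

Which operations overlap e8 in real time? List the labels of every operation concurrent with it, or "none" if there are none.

e8 runs from 14 to 15; window-overlapping ops are concurrent
e1 [1,2]: before
e2 [3,4]: before
e3 [5,6]: before
e4 [7,…): concurrent
e5 [8,12]: before
e6 [9,10]: before
e7 [11,13]: before
e9 [16,…): after

e4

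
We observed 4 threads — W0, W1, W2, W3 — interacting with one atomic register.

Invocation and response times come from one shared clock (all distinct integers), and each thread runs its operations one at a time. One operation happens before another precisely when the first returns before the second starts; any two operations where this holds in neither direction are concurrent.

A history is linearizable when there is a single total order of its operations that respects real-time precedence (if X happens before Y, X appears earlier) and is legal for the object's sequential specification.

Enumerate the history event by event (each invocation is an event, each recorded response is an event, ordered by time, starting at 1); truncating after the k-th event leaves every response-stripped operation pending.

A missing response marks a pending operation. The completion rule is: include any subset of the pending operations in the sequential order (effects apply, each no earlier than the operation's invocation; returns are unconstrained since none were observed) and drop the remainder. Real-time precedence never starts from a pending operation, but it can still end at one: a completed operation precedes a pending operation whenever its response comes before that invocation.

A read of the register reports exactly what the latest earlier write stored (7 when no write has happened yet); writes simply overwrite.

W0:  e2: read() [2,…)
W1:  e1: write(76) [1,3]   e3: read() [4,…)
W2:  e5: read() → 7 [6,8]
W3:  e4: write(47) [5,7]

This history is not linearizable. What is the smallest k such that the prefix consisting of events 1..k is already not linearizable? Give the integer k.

8

one valid order for events 1..7 is e1, e2, e3, e4:
after step 1 (e1 write(76)): value 76
after step 2 (e2 read() (pending, included)): value 76
after step 3 (e3 read() (pending, included)): value 76
after step 4 (e4 write(47)): value 47
with event 8 included (e5 responding at time 8), all real-time-consistent orders fail
every completion of the 2 pending operations (e2, e3) was checked; none linearizes
sample order e1, e4, e5 (pending dropped) stalls at step 3 — e5 read() → 7 has no legal effect
sample order e1, e5, e4 (pending dropped) stalls at step 2 — e5 read() → 7 has no legal effect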